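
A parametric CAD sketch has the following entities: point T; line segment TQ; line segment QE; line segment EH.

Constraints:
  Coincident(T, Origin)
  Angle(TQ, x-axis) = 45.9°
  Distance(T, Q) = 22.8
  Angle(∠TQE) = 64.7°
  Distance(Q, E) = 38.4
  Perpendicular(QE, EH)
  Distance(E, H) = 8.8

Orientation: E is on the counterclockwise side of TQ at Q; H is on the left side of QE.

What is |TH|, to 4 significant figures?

31.00

T is at the origin; TQ runs at 45.9° with length 22.8, so Q = 22.8·(cos 45.9°, sin 45.9°) = (15.87, 16.37). ∠TQE = 64.7°, so QE runs at 45.9° + (180° − 64.7°) = 161.2° from the x-axis; with |QE| = 38.4, E = Q + 38.4·(cos 161.2°, sin 161.2°) = (-20.48, 28.75). The perpendicularity gives EH at right angles to QE; with |EH| = 8.8 on the left of QE, H = E + 8.8·(-0.3223, -0.9466) = (-23.32, 20.42). Then |TH| = |H − T| = 31.00.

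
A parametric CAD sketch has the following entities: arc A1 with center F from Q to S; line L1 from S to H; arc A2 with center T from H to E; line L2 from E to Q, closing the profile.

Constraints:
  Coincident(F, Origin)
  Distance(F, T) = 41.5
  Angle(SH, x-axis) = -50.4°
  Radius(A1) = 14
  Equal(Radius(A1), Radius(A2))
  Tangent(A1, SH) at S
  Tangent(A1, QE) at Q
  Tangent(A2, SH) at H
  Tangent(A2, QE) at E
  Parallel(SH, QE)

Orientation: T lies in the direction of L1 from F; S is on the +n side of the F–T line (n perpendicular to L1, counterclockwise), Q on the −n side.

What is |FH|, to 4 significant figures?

43.80

The slot axis is L1's direction at -50.4°, so u = (cos -50.4°, sin -50.4°) = (0.6374, -0.7705) and n = (−sin -50.4°, cos -50.4°) = (0.7705, 0.6374). F is at the origin and T lies 41.5 along u from F, so T = 41.5·u = (26.45, -31.98). Tangency of A1 to both parallel lines with radius 14.0 puts S and Q at F ± 14.0·n: S = (10.79, 8.924), Q = (-10.79, -8.924). Equal radii place H and E the same way about T: H = T + 14.0·n = (37.24, -23.05), E = T − 14.0·n = (15.67, -40.90). Then |FH| = |H − F| = 43.80.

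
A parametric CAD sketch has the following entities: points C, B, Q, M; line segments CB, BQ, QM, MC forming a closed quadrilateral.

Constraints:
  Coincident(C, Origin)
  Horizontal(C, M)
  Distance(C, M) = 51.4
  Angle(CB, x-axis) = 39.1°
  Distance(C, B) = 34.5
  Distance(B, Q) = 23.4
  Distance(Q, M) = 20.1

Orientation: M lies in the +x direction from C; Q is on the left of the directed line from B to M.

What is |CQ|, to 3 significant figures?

54.0

C is at the origin; CM is horizontal with |CM| = 51.4 and M in +x, so M = (51.4, 0). CB runs at 39.1° with |CB| = 34.5, so B = (26.8, 21.8). Q is determined by |BQ| = 23.4 and |QM| = 20.1 together: it lies at the intersection of circle(B, 23.4) and circle(M, 20.1). With |BM| = 32.9, the foot of the radical line on BM is 18.6 from B and the perpendicular offset is √(23.4² − 18.6²) = 14.2. Taking the left-of-BM solution: Q = (50.1, 20.1).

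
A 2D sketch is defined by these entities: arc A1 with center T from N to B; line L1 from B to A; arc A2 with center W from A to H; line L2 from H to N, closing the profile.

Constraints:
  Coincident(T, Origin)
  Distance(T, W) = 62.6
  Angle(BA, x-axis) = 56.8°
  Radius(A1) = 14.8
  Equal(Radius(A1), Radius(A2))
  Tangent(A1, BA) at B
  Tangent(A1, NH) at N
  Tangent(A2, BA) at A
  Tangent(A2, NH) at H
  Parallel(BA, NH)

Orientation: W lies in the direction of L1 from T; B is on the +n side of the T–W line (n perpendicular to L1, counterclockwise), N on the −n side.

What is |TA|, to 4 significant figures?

64.33

Tangency of A1 to both parallel lines with radius 14.8 puts B and N at T ± 14.8·n: B = (-12.38, 8.104), N = (12.38, -8.104). Equal radii place A and H the same way about W: A = W + 14.8·n = (21.89, 60.49), H = W − 14.8·n = (46.66, 44.28). Then |TA| = |A − T| = 64.33.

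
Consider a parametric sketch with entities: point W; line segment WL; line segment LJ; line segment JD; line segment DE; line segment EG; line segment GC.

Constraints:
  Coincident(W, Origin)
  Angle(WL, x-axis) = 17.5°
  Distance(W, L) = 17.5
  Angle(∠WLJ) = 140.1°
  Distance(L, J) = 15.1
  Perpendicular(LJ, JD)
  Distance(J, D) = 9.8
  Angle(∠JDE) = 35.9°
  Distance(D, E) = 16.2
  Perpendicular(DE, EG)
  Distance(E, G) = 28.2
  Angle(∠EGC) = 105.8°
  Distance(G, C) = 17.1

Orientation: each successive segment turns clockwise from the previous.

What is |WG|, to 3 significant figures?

52.1

∠JDE = 35.9° gives DE at 104° from the x-axis; with |DE| = 16.2, E = (23.1, 6.20). DE is perpendicular to EG, so EG runs at 13.5°; with |EG| = 28.2, G = (50.6, 12.8). Then |WG| = |G − W| = 52.1.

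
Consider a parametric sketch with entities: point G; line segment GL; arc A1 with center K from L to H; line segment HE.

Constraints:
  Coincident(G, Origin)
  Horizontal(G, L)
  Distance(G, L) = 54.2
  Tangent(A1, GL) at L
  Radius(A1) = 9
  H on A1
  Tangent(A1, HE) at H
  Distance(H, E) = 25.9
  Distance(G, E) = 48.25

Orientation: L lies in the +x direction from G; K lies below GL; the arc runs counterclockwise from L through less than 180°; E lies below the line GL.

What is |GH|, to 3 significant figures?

46.1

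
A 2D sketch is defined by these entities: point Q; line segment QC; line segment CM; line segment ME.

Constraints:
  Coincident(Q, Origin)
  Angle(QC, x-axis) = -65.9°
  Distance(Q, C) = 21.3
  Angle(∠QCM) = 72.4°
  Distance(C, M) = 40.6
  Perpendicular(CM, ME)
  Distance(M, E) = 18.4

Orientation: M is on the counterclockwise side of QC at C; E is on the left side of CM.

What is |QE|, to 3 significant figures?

34.2

Q is at the origin; QC runs at -65.9° with length 21.3, so C = 21.3·(cos -65.9°, sin -65.9°) = (8.70, -19.4). ∠QCM = 72.4°, so CM runs at -65.9° + (180° − 72.4°) = 41.7° from the x-axis; with |CM| = 40.6, M = C + 40.6·(cos 41.7°, sin 41.7°) = (39.0, 7.56). CM is perpendicular to ME; with |ME| = 18.4 on the left of CM, E = M + 18.4·(-0.665, 0.747) = (26.8, 21.3). Then |QE| = |E − Q| = 34.2.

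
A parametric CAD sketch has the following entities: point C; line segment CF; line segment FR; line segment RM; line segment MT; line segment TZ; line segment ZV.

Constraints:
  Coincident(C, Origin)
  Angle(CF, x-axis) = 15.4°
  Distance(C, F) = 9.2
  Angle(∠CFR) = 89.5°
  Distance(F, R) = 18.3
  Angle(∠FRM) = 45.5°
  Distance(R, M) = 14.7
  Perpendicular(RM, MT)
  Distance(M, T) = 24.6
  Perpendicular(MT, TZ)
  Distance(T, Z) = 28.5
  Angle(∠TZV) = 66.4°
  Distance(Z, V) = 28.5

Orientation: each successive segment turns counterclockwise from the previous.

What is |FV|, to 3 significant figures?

21.1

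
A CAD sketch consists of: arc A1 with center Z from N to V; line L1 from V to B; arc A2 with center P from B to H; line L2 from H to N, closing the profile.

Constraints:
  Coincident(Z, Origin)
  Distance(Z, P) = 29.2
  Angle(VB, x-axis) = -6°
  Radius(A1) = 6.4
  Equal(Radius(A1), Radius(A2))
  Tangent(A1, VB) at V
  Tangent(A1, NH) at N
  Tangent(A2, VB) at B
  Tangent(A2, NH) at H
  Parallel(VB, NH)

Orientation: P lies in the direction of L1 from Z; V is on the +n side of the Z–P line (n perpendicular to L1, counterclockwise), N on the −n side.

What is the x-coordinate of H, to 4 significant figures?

28.37

The slot axis is L1's direction at -6.0°, so u = (cos -6.0°, sin -6.0°) = (0.9945, -0.1045) and n = (−sin -6.0°, cos -6.0°) = (0.1045, 0.9945). Z is at the origin and P lies 29.2 along u from Z, so P = 29.2·u = (29.04, -3.052). Tangency of A1 to both parallel lines with radius 6.4 puts V and N at Z ± 6.4·n: V = (0.6690, 6.365), N = (-0.6690, -6.365). Equal radii place B and H the same way about P: B = P + 6.4·n = (29.71, 3.313), H = P − 6.4·n = (28.37, -9.417). So H.x = 28.37.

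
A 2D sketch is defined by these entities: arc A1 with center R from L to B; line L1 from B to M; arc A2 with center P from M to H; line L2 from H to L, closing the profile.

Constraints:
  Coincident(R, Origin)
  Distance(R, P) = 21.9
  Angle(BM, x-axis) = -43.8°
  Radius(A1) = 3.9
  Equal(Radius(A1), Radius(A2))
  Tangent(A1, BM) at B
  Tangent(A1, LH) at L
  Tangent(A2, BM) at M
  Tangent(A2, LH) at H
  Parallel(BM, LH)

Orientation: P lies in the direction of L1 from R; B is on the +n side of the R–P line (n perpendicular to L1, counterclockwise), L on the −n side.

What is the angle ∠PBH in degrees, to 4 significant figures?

9.507°

The slot axis is L1's direction at -43.8°, so u = (cos -43.8°, sin -43.8°) = (0.7218, -0.6921) and n = (−sin -43.8°, cos -43.8°) = (0.6921, 0.7218). R is at the origin and P lies 21.9 along u from R, so P = 21.9·u = (15.81, -15.16). Tangency of A1 to both parallel lines with radius 3.9 puts B and L at R ± 3.9·n: B = (2.699, 2.815), L = (-2.699, -2.815). Equal radii place M and H the same way about P: M = P + 3.9·n = (18.51, -12.34), H = P − 3.9·n = (13.11, -17.97). Then cos ∠PBH = BP·BH / (|BP||BH|), giving 9.507°.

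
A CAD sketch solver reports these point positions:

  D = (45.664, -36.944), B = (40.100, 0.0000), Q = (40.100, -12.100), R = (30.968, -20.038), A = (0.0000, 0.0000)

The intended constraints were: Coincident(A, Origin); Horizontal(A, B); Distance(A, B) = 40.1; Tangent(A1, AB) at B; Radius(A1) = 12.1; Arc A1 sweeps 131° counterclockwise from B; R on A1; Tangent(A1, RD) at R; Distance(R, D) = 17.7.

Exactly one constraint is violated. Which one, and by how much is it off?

Distance(R, D) = 17.7 — off by 4.70.

A = (0.00, 0.00) ✓; A.y = 0.00, B.y = 0.00 ✓; |AB| = 40.10 ✓; ∠(QB, BA) = 90.00° ✓; |QB| = 12.10 ✓; bearing(Q→R) − bearing(Q→B) = 131.0° ✓; |QR| = 12.10 ✓; ∠(QR, RD) = 90.00° ✓; |RD| = 22.40 ✗.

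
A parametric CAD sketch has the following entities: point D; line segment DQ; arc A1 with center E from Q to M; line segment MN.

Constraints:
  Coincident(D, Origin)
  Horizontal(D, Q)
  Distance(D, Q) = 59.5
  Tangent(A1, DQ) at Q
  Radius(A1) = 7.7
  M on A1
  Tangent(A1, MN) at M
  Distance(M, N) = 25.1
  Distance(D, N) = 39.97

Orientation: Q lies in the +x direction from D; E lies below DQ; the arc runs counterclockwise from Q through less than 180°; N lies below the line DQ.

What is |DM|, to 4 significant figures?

54.48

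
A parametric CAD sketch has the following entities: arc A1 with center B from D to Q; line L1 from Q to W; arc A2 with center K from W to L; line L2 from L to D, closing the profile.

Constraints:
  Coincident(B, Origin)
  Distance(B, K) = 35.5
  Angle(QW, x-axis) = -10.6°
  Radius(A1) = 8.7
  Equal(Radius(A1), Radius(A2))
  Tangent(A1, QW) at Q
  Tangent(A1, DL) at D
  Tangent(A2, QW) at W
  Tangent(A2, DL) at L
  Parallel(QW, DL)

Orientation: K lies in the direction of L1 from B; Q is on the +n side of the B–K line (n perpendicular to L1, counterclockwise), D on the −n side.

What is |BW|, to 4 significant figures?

36.55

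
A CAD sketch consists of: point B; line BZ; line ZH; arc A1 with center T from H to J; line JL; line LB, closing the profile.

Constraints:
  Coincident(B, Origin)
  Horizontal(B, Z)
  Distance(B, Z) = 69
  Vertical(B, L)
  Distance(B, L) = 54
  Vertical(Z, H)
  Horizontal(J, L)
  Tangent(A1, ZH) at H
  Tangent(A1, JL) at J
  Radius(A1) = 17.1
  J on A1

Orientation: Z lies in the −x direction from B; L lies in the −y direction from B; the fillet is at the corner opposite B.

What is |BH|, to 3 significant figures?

78.2

B is at the origin; BZ is horizontal with |BZ| = 69.0 and Z on the −x side, so Z = (-69.0, 0.00). BL is vertical with |BL| = 54.0 and L on the −y side, so L = (0.00, -54.0). The virtual corner opposite B is at (-69.0, -54.0). The tangent condition forces TH to be normal to ZH and since A1 is tangent to JL there, TJ ⟂ JL, with radius 17.1, so the center T sits 17.1 in from both sides at T = (-51.9, -36.9). That places the tangent points at H = (-69.0, -36.9) on ZH and J = (-51.9, -54.0) on JL. Then |BH| = |H − B| = 78.2.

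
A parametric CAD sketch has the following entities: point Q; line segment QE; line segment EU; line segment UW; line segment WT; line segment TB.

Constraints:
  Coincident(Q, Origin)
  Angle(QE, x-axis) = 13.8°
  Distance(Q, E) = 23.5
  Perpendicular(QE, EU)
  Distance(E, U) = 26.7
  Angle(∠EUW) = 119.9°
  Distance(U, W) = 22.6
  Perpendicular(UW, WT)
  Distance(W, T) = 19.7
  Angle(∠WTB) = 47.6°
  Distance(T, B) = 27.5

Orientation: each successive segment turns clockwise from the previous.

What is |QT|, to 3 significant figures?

21.7

Q is at the origin; QE runs at 13.8° with length 23.5, so E = (22.8, 5.61). The perpendicularity gives EU at right angles to QE, so EU runs at -76.2°; with |EU| = 26.7, U = (29.2, -20.3). ∠EUW = 119.9° gives UW at -136° from the x-axis; with |UW| = 22.6, W = (12.9, -35.9). UW is perpendicular to WT, so WT runs at 134°; with |WT| = 19.7, T = (-0.759, -21.7). Then |QT| = |T − Q| = 21.7.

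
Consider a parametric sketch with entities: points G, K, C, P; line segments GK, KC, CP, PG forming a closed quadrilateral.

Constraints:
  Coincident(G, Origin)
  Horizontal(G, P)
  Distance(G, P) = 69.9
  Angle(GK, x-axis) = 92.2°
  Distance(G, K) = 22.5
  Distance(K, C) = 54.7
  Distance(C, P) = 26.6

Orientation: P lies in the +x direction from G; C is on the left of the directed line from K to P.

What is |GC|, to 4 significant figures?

57.84

G is at the origin; GP is horizontal with |GP| = 69.9 and P in +x, so P = (69.9, 0). GK runs at 92.2° with |GK| = 22.5, so K = (-0.8637, 22.48). C is determined by |KC| = 54.7 and |CP| = 26.6 together: it lies at the intersection of circle(K, 54.7) and circle(P, 26.6). With |KP| = 74.25, the foot of the radical line on KP is 52.51 from K and the perpendicular offset is √(54.7² − 52.51²) = 15.33. Taking the left-of-KP solution: C = (53.82, 21.19).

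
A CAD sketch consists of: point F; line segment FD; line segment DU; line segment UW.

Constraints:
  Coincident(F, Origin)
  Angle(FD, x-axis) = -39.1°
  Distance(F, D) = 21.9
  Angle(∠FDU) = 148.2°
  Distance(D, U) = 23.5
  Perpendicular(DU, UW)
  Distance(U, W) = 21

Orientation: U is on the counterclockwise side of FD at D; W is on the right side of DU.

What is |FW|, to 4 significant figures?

53.22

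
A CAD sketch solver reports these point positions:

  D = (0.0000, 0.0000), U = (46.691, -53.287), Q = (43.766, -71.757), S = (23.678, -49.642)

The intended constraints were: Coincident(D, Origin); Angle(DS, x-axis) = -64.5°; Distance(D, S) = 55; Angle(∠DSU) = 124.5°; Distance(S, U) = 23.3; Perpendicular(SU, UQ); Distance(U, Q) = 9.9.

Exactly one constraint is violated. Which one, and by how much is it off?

Distance(U, Q) = 9.9 — off by 8.80.

D = (0.00, 0.00) ✓; DS at -64.50° ✓; |DS| = 55.00 ✓; ∠DSU = 124.5° ✓; |SU| = 23.30 ✓; ∠(SU, UQ) = 90.00° ✓; |UQ| = 18.70 ✗.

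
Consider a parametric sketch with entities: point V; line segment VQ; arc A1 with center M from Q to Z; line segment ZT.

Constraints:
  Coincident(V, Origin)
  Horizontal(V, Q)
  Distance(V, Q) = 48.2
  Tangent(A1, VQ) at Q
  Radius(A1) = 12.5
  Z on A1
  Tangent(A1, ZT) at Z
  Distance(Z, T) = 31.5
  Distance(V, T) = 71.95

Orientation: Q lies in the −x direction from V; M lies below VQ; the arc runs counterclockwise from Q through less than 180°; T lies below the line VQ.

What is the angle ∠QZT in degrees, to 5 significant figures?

130.57°

Checks: ∠(MQ, QV) = 90.00° ✓; |MZ| = 12.50 ✓; ∠(MZ, ZT) = 90.00° ✓; |ZT| = 31.50 ✓; |VT| = 71.95 ✓.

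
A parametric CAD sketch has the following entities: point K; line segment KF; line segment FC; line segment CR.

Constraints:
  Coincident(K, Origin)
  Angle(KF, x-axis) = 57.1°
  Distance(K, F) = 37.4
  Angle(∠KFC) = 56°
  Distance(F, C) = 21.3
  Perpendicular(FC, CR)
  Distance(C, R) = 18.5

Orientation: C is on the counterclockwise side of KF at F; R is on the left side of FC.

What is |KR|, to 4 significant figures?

12.51

K is at the origin; KF runs at 57.1° with length 37.4, so F = 37.4·(cos 57.1°, sin 57.1°) = (20.31, 31.40). ∠KFC = 56.0°, so FC runs at 57.1° + (180° − 56.0°) = 181.1° from the x-axis; with |FC| = 21.3, C = F + 21.3·(cos 181.1°, sin 181.1°) = (-0.9814, 30.99). FC ⟂ CR; with |CR| = 18.5 on the left of FC, R = C + 18.5·(0.01920, -0.9998) = (-0.6262, 12.50). Then |KR| = |R − K| = 12.51.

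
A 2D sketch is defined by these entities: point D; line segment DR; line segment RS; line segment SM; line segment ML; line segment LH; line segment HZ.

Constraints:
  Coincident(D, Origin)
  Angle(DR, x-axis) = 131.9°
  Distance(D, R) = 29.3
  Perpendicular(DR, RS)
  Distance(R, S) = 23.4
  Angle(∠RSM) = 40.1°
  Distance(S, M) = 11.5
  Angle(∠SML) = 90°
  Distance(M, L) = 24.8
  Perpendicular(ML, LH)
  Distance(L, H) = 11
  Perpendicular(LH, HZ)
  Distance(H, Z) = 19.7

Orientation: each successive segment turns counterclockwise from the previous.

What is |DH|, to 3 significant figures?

48.5

D is at the origin; DR runs at 131.9° with length 29.3, so R = (-19.6, 21.8). The perpendicularity gives RS at right angles to DR, so RS runs at -138°; with |RS| = 23.4, S = (-37.0, 6.18). ∠RSM = 40.1° gives SM at 1.80° from the x-axis; with |SM| = 11.5, M = (-25.5, 6.54). ∠SML = 90.0° gives ML at 91.8° from the x-axis; with |ML| = 24.8, L = (-26.3, 31.3). The perpendicularity gives LH at right angles to ML, so LH runs at -178°; with |LH| = 11.0, H = (-37.3, 31.0). Then |DH| = |H − D| = 48.5.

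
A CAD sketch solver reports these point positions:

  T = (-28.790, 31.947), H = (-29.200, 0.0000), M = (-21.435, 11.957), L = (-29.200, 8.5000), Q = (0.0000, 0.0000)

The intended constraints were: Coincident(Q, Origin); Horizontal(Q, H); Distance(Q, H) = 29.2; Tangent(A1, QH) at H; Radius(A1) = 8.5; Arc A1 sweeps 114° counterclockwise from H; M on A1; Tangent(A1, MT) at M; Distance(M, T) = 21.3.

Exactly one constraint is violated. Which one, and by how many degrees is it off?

Tangent(A1, MT) at M — off by 3.80°.

Q = (0.00, 0.00) ✓; Q.y = 0.00, H.y = 0.00 ✓; |QH| = 29.20 ✓; ∠(LH, HQ) = 90.00° ✓; |LH| = 8.500 ✓; bearing(L→M) − bearing(L→H) = 114.0° ✓; |LM| = 8.500 ✓; ∠(LM, MT) = 93.80° ✗; |MT| = 21.30 ✓.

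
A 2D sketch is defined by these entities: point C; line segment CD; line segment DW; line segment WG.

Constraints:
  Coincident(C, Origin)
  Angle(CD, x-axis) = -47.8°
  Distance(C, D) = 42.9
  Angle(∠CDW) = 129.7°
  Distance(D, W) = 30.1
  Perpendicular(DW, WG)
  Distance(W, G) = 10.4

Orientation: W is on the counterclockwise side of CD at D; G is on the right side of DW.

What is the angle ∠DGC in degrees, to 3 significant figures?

18.0°

C is at the origin; CD runs at -47.8° with length 42.9, so D = 42.9·(cos -47.8°, sin -47.8°) = (28.8, -31.8). ∠CDW = 129.7°, so DW runs at -47.8° + (180° − 129.7°) = 2.50° from the x-axis; with |DW| = 30.1, W = D + 30.1·(cos 2.50°, sin 2.50°) = (58.9, -30.5). DW ⟂ WG; with |WG| = 10.4 on the right of DW, G = W + 10.4·(0.0436, -0.999) = (59.3, -40.9). Then cos ∠DGC = GD·GC / (|GD||GC|), giving 18.0°.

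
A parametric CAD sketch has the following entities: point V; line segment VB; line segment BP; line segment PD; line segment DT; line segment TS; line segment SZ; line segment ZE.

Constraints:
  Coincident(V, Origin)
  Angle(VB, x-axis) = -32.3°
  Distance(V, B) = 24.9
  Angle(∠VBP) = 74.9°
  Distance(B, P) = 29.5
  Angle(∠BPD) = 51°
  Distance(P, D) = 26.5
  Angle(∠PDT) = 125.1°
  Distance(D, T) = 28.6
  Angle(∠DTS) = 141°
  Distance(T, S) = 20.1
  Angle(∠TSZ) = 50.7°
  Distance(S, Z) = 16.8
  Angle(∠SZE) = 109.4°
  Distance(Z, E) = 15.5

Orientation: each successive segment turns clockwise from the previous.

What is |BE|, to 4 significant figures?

17.79

V is at the origin; VB runs at -32.3° with length 24.9, so B = (21.05, -13.31). ∠VBP = 74.9° gives BP at -137.4° from the x-axis; with |BP| = 29.5, P = (-0.6678, -33.27). ∠BPD = 51.0° gives PD at 93.60° from the x-axis; with |PD| = 26.5, D = (-2.332, -6.826). ∠PDT = 125.1° gives DT at 38.70° from the x-axis; with |DT| = 28.6, T = (19.99, 11.06). ∠DTS = 141.0° gives TS at -0.3000° from the x-axis; with |TS| = 20.1, S = (40.09, 10.95). ∠TSZ = 50.7° gives SZ at -129.6° from the x-axis; with |SZ| = 16.8, Z = (29.38, -1.993). ∠SZE = 109.4° gives ZE at 159.8° from the x-axis; with |ZE| = 15.5, E = (14.83, 3.359). Then |BE| = |E − B| = 17.79.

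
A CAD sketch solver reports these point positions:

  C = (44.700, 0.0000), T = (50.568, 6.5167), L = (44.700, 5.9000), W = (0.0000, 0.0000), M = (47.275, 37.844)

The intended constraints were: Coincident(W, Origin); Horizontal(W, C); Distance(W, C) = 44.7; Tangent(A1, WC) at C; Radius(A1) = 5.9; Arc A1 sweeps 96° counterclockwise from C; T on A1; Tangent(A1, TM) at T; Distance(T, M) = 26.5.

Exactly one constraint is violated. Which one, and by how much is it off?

Distance(T, M) = 26.5 — off by 5.00.

W = (0.00, 0.00) ✓; W.y = 0.00, C.y = 0.00 ✓; |WC| = 44.70 ✓; ∠(LC, CW) = 90.00° ✓; |LC| = 5.900 ✓; bearing(L→T) − bearing(L→C) = 96.00° ✓; |LT| = 5.900 ✓; ∠(LT, TM) = 90.00° ✓; |TM| = 31.50 ✗.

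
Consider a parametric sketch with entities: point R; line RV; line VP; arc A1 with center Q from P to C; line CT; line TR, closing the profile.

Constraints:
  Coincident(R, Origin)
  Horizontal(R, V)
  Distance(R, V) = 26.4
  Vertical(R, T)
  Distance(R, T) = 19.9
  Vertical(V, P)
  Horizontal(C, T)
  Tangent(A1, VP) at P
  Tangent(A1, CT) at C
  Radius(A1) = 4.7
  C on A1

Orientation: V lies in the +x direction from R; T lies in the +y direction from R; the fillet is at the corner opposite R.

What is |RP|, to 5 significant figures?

30.463

R is at the origin; R and V share the same y with |RV| = 26.4 and V on the +x side, so V = (26.400, 0.0000). RT is vertical with |RT| = 19.9 and T on the +y side, so T = (0.0000, 19.900). The virtual corner opposite R is at (26.400, 19.900). Tangency of A1 to VP means the radius QP is perpendicular to VP and tangency of A1 to CT means the radius QC is perpendicular to CT, with radius 4.7, so the center Q sits 4.7 in from both sides at Q = (21.700, 15.200). That places the tangent points at P = (26.400, 15.200) on VP and C = (21.700, 19.900) on CT. Then |RP| = |P − R| = 30.463.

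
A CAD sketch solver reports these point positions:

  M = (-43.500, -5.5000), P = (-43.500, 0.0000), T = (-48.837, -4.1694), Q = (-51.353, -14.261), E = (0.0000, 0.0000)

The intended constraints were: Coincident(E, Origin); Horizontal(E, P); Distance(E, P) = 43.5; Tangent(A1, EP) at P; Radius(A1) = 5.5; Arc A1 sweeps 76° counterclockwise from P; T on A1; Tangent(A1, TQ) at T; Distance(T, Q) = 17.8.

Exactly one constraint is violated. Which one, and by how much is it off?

Distance(T, Q) = 17.8 — off by 7.40.

E = (0.00, 0.00) ✓; E.y = 0.00, P.y = 0.00 ✓; |EP| = 43.50 ✓; ∠(MP, PE) = 90.00° ✓; |MP| = 5.500 ✓; bearing(M→T) − bearing(M→P) = 76.00° ✓; |MT| = 5.500 ✓; ∠(MT, TQ) = 90.00° ✓; |TQ| = 10.40 ✗.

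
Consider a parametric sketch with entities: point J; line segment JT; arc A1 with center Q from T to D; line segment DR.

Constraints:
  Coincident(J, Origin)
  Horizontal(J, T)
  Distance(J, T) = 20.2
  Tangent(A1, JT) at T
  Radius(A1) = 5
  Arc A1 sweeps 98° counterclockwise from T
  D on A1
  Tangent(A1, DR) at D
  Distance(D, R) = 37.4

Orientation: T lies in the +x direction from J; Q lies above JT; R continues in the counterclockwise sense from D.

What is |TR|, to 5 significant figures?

42.733

J is at the origin; J and T share the same y with |JT| = 20.2 and T on the +x side, so T = (20.200, 0.0000). Since A1 is tangent to JT there, QT ⟂ JT, so Q = T + (0, 5) = (20.200, 5.0000). On A1, T sits at bearing -90° from Q; a 98° counterclockwise sweep puts D at bearing 8°, so D = Q + 5.0·(cos 8°, sin 8°) = (25.151, 5.6959). Tangency of A1 to DR means the radius QD is perpendicular to DR, so DR runs along (−sin 8°, cos 8°); with |DR| = 37.4, R = (19.946, 42.732). Then |TR| = |R − T| = 42.733.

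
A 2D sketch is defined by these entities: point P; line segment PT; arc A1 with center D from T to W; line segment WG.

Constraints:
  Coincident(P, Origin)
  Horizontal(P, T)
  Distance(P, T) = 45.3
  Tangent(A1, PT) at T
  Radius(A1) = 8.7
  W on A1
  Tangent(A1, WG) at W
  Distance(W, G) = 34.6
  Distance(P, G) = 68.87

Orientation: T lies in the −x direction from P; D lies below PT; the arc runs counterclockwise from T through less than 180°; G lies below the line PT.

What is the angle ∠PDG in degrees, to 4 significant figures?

114.1°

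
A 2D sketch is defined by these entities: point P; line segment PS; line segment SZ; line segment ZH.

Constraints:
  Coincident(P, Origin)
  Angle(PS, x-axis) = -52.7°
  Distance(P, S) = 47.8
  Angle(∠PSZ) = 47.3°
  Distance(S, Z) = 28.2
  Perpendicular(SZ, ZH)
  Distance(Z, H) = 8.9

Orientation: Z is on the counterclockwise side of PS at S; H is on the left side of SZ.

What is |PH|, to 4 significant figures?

26.57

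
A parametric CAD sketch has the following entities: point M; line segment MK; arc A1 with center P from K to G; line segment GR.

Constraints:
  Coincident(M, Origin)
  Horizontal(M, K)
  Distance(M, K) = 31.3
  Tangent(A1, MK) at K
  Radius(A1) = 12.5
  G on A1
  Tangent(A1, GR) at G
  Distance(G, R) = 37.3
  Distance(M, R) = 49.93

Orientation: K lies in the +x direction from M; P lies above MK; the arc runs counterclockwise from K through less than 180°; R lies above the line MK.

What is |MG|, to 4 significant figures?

45.50

M is at the origin; MK is horizontal with |MK| = 31.3 and K on the +x side, so K = (31.30, 0.000). The tangent condition forces PK to be normal to MK, so P = K + (0, 12.5) = (31.30, 12.50). Since PG ⟂ GR (tangency), |PR| = √(12.5² + 37.3²) = 39.34 regardless of where G sits on A1. So R lies on both circle(M, 49.93) and circle(P, 39.34); the above-MK intersection is R = (14.12, 47.89). G is the foot of the tangent from R: G = (40.23, 21.25).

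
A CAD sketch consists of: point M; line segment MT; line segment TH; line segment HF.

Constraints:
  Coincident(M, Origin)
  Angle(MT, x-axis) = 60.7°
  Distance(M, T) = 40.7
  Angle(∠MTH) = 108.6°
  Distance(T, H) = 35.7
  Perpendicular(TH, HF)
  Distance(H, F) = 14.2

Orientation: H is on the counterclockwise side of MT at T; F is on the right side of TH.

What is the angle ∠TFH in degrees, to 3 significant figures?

68.3°

M is at the origin; MT runs at 60.7° with length 40.7, so T = 40.7·(cos 60.7°, sin 60.7°) = (19.9, 35.5). ∠MTH = 108.6°, so TH runs at 60.7° + (180° − 108.6°) = 132° from the x-axis; with |TH| = 35.7, H = T + 35.7·(cos 132°, sin 132°) = (-4.02, 62.0). TH is perpendicular to HF; with |HF| = 14.2 on the right of TH, F = H + 14.2·(0.742, 0.670) = (6.52, 71.5). Then cos ∠TFH = FT·FH / (|FT||FH|), giving 68.3°.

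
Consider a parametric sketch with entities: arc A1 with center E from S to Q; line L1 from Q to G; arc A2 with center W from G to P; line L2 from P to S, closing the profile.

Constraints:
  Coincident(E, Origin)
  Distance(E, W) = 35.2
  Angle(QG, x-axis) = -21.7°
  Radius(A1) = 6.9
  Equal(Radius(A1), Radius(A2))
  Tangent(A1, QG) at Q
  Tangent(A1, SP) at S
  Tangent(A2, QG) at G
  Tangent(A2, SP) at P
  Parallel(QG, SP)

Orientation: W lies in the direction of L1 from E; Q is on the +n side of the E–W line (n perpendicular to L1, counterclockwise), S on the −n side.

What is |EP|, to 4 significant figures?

35.87

The slot axis is L1's direction at -21.7°, so u = (cos -21.7°, sin -21.7°) = (0.9291, -0.3697) and n = (−sin -21.7°, cos -21.7°) = (0.3697, 0.9291). E is at the origin and W lies 35.2 along u from E, so W = 35.2·u = (32.71, -13.02). Tangency of A1 to both parallel lines with radius 6.9 puts Q and S at E ± 6.9·n: Q = (2.551, 6.411), S = (-2.551, -6.411). Equal radii place G and P the same way about W: G = W + 6.9·n = (35.26, -6.604), P = W − 6.9·n = (30.15, -19.43). Then |EP| = |P − E| = 35.87.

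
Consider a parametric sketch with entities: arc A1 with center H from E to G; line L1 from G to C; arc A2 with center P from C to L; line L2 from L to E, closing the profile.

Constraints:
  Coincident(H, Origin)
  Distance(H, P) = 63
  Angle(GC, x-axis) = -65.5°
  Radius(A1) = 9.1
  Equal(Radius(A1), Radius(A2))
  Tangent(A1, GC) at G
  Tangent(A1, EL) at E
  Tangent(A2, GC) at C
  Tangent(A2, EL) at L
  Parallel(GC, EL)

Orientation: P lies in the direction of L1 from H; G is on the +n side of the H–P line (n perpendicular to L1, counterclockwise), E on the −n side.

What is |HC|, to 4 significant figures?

63.65

The slot axis is L1's direction at -65.5°, so u = (cos -65.5°, sin -65.5°) = (0.4147, -0.9100) and n = (−sin -65.5°, cos -65.5°) = (0.9100, 0.4147). H is at the origin and P lies 63.0 along u from H, so P = 63.0·u = (26.13, -57.33). Tangency of A1 to both parallel lines with radius 9.1 puts G and E at H ± 9.1·n: G = (8.281, 3.774), E = (-8.281, -3.774). Equal radii place C and L the same way about P: C = P + 9.1·n = (34.41, -53.55), L = P − 9.1·n = (17.85, -61.10). Then |HC| = |C − H| = 63.65.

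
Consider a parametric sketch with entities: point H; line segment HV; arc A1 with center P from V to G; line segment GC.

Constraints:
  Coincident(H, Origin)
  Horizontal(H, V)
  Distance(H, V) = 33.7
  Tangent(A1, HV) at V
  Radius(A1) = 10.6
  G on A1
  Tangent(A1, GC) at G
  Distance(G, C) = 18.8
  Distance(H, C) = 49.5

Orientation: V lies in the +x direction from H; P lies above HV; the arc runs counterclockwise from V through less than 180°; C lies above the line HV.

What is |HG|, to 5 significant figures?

45.927

H is at the origin; H and V share the same y with |HV| = 33.7 and V on the +x side, so V = (33.700, 0.0000). The tangent condition forces PV to be normal to HV, so P = V + (0, 10.6) = (33.700, 10.600). Since PG ⟂ GC (tangency), |PC| = √(10.6² + 18.8²) = 21.582 regardless of where G sits on A1. So C lies on both circle(H, 49.5) and circle(P, 21.582); the above-HV intersection is C = (37.972, 31.755). G is the foot of the tangent from C: G = (43.781, 13.876).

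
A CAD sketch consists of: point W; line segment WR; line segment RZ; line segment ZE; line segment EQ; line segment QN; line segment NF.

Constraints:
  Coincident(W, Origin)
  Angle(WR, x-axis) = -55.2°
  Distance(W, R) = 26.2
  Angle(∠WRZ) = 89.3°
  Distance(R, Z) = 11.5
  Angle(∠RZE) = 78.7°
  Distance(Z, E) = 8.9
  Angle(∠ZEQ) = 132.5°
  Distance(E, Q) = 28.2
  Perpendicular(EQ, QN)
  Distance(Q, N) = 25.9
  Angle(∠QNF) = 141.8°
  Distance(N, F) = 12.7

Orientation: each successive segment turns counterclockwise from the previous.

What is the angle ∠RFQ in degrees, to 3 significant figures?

47.6°

W is at the origin; WR runs at -55.2° with length 26.2, so R = (15.0, -21.5). ∠WRZ = 89.3° gives RZ at 35.5° from the x-axis; with |RZ| = 11.5, Z = (24.3, -14.8). ∠RZE = 78.7° gives ZE at 137° from the x-axis; with |ZE| = 8.9, E = (17.8, -8.74). ∠ZEQ = 132.5° gives EQ at -176° from the x-axis; with |EQ| = 28.2, Q = (-10.3, -10.9). The perpendicularity gives QN at right angles to EQ, so QN runs at -85.7°; with |QN| = 25.9, N = (-8.35, -36.7). ∠QNF = 141.8° gives NF at -47.5° from the x-axis; with |NF| = 12.7, F = (0.229, -46.0). Then cos ∠RFQ = FR·FQ / (|FR||FQ|), giving 47.6°.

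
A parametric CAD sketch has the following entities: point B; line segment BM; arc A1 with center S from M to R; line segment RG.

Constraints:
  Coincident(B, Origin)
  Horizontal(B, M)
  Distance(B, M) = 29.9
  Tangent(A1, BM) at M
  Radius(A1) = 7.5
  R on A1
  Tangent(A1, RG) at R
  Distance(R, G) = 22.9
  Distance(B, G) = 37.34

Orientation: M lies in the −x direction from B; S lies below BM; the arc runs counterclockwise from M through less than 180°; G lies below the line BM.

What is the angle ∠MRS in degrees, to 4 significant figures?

26.25°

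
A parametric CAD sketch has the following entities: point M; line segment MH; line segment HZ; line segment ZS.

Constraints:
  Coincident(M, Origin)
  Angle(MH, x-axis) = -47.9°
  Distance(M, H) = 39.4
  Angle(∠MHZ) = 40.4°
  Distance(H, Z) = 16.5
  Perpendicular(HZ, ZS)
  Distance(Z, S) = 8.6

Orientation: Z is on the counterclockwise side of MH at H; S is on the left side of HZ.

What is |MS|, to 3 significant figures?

21.7

M is at the origin; MH runs at -47.9° with length 39.4, so H = 39.4·(cos -47.9°, sin -47.9°) = (26.4, -29.2). ∠MHZ = 40.4°, so HZ runs at -47.9° + (180° − 40.4°) = 91.7° from the x-axis; with |HZ| = 16.5, Z = H + 16.5·(cos 91.7°, sin 91.7°) = (25.9, -12.7). HZ ⟂ ZS; with |ZS| = 8.6 on the left of HZ, S = Z + 8.6·(-1.00, -0.0297) = (17.3, -13.0). Then |MS| = |S − M| = 21.7.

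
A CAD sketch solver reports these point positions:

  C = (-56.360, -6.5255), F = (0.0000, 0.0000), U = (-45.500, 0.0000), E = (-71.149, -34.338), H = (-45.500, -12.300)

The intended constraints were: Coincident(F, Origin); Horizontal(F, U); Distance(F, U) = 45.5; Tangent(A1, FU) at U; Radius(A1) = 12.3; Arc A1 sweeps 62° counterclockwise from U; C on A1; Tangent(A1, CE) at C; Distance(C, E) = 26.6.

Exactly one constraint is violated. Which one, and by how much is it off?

Distance(C, E) = 26.6 — off by 4.90.

F = (0.00, 0.00) ✓; F.y = 0.00, U.y = 0.00 ✓; |FU| = 45.50 ✓; ∠(HU, UF) = 90.00° ✓; |HU| = 12.30 ✓; bearing(H→C) − bearing(H→U) = 62.00° ✓; |HC| = 12.30 ✓; ∠(HC, CE) = 90.00° ✓; |CE| = 31.50 ✗.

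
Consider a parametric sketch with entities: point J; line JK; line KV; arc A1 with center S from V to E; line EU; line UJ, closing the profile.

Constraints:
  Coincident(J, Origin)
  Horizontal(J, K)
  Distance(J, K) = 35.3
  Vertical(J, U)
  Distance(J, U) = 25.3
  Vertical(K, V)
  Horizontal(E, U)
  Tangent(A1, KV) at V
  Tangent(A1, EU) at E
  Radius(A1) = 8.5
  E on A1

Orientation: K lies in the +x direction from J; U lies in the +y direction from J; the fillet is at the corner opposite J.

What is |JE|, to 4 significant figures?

36.86

The virtual corner opposite J is at (35.30, 25.30). The tangent condition forces SV to be normal to KV and tangency of A1 to EU means the radius SE is perpendicular to EU, with radius 8.5, so the center S sits 8.5 in from both sides at S = (26.80, 16.80). That places the tangent points at V = (35.30, 16.80) on KV and E = (26.80, 25.30) on EU. Then |JE| = |E − J| = 36.86.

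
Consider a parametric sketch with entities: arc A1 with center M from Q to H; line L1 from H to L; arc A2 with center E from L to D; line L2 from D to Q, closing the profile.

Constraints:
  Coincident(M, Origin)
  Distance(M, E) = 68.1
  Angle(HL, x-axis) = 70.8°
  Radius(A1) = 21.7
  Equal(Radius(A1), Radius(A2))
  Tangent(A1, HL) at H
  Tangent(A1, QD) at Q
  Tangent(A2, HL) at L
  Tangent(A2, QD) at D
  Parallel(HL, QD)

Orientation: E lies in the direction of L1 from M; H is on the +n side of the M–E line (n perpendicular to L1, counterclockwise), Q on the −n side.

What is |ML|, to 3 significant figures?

71.5

The slot axis is L1's direction at 70.8°, so u = (cos 70.8°, sin 70.8°) = (0.329, 0.944) and n = (−sin 70.8°, cos 70.8°) = (-0.944, 0.329). M is at the origin and E lies 68.1 along u from M, so E = 68.1·u = (22.4, 64.3). Tangency of A1 to both parallel lines with radius 21.7 puts H and Q at M ± 21.7·n: H = (-20.5, 7.14), Q = (20.5, -7.14). Equal radii place L and D the same way about E: L = E + 21.7·n = (1.90, 71.4), D = E − 21.7·n = (42.9, 57.2). Then |ML| = |L − M| = 71.5.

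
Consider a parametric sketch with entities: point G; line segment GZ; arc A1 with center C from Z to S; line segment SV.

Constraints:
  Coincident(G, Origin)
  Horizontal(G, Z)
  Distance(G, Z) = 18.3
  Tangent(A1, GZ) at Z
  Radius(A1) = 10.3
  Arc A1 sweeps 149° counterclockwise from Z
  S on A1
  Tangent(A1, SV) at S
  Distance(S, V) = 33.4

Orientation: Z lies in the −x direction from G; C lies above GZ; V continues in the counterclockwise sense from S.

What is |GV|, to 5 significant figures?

55.250

G is at the origin; G and Z share the same y with |GZ| = 18.3 and Z on the −x side, so Z = (-18.300, 0.0000). A1 meets GZ tangentially, so CZ is at right angles to GZ, so C = Z + (0, 10.3) = (-18.300, 10.300). On A1, Z sits at bearing -90° from C; a 149° counterclockwise sweep puts S at bearing 59°, so S = C + 10.3·(cos 59°, sin 59°) = (-12.995, 19.129). Since A1 is tangent to SV there, CS ⟂ SV, so SV runs along (−sin 59°, cos 59°); with |SV| = 33.4, V = (-41.624, 36.331). Then |GV| = |V − G| = 55.250.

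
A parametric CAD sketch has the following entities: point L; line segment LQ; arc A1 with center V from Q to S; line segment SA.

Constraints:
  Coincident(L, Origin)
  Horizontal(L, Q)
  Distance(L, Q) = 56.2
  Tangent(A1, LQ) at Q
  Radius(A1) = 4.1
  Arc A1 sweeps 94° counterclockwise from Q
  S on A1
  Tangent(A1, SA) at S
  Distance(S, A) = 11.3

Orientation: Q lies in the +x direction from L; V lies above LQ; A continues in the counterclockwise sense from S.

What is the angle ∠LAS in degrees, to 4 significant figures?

79.26°

L is at the origin; L and Q share the same y with |LQ| = 56.2 and Q on the +x side, so Q = (56.20, 0.000). Since A1 is tangent to LQ there, VQ ⟂ LQ, so V = Q + (0, 4.1) = (56.20, 4.100). On A1, Q sits at bearing -90° from V; a 94° counterclockwise sweep puts S at bearing 4°, so S = V + 4.1·(cos 4°, sin 4°) = (60.29, 4.386). The tangent condition forces VS to be normal to SA, so SA runs along (−sin 4°, cos 4°); with |SA| = 11.3, A = (59.50, 15.66). Then cos ∠LAS = AL·AS / (|AL||AS|), giving 79.26°.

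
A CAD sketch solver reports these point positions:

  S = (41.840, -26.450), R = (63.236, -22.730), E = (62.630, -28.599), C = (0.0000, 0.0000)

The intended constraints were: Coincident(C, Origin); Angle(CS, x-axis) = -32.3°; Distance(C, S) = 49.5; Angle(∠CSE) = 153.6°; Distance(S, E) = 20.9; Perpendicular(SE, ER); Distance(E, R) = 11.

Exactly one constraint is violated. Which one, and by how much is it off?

Distance(E, R) = 11 — off by 5.10.

C = (0.00, 0.00) ✓; CS at -32.30° ✓; |CS| = 49.50 ✓; ∠CSE = 153.6° ✓; |SE| = 20.90 ✓; ∠(SE, ER) = 90.01° ✓; |ER| = 5.900 ✗.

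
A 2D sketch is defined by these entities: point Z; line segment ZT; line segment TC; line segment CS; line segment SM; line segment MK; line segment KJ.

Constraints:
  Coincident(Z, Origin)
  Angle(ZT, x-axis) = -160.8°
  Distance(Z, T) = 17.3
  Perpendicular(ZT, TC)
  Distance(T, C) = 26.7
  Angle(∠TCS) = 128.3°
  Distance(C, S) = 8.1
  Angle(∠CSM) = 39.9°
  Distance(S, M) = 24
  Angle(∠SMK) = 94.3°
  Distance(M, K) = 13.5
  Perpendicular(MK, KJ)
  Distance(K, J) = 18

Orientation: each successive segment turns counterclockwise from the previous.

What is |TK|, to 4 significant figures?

15.56

Z is at the origin; ZT runs at -160.8° with length 17.3, so T = (-16.34, -5.689). The perpendicularity gives TC at right angles to ZT, so TC runs at -70.80°; with |TC| = 26.7, C = (-7.557, -30.90). ∠TCS = 128.3° gives CS at -19.10° from the x-axis; with |CS| = 8.1, S = (0.09711, -33.55). ∠CSM = 39.9° gives SM at 121.0° from the x-axis; with |SM| = 24.0, M = (-12.26, -12.98). ∠SMK = 94.3° gives MK at -153.3° from the x-axis; with |MK| = 13.5, K = (-24.32, -19.05). Then |TK| = |K − T| = 15.56.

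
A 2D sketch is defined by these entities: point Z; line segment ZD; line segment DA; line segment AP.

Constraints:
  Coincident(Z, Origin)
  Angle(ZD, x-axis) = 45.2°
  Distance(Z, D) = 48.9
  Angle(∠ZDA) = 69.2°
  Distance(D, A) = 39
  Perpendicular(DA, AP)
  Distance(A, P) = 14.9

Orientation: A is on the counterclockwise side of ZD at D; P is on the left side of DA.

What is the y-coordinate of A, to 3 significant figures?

50.6

Z is at the origin; ZD runs at 45.2° with length 48.9, so D = 48.9·(cos 45.2°, sin 45.2°) = (34.5, 34.7). ∠ZDA = 69.2°, so DA runs at 45.2° + (180° − 69.2°) = 156° from the x-axis; with |DA| = 39.0, A = D + 39.0·(cos 156°, sin 156°) = (-1.17, 50.6). So A.y = 50.6.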